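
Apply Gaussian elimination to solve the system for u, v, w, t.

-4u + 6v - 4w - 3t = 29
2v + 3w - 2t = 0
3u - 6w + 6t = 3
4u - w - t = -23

(-5, 3, 0, 3)

Forward elimination on [A|b]:
R3 <- R3 - (-3/4)*R1:  [    0   9/2    -9  15/4  99/4 ]
R4 <- R4 - (-1)*R1:  [  0   6  -5  -4   6 ]
R3 <- R3 - (9/4)*R2:  [     0      0  -63/4   33/4   99/4 ]
R4 <- R4 - (3)*R2:  [   0    0  -14    2    6 ]
R4 <- R4 - (8/9)*R3:  [     0      0      0  -16/3    -16 ]
Row echelon form:
[ -4  6     -4     -3  |    29 ]
[  0  2      3     -2  |     0 ]
[  0  0  -63/4   33/4  |  99/4 ]
[  0  0      0  -16/3  |   -16 ]
Back-substitution:
t = (-16) / (-16/3) = 3
w = (99/4 - (33/4)*(3)) / (-63/4) = 0
v = (0 - (3)*(0) - (-2)*(3)) / 2 = 3
u = (29 - (6)*(3) - (-4)*(0) - (-3)*(3)) / -4 = -5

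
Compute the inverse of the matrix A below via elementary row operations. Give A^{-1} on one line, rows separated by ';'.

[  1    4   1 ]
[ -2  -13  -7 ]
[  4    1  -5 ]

inverse = [-12/5 -7/10 1/2; 19/15 3/10 -1/6; -5/3 -1/2 1/6]

Gauss-Jordan on [A | I]:
R2 <- R2 - (-2)*R1:  [  0  -5  -5  |   2   1   0 ]
R3 <- R3 - (4)*R1:  [   0  -15   -9  |   -4    0    1 ]
R2 <- (1/-5)*R2:  [    0     1     1  |  -2/5  -1/5     0 ]
R1 <- R1 - (4)*R2:  [    1     0    -3  |  13/5   4/5     0 ]
R3 <- R3 - (-15)*R2:  [   0    0    6  |  -10   -3    1 ]
R3 <- (1/6)*R3:  [    0     0     1  |  -5/3  -1/2   1/6 ]
R1 <- R1 - (-3)*R3:  [     1      0      0  |  -12/5  -7/10    1/2 ]
R2 <- R2 - (1)*R3:  [     0      1      0  |  19/15   3/10   -1/6 ]
Right block of [I | A^{-1}] is the inverse:
[ -12/5  -7/10   1/2 ]
[ 19/15   3/10  -1/6 ]
[  -5/3   -1/2   1/6 ]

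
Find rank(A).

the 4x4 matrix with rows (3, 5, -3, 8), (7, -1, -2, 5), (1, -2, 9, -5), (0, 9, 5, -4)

rank(A) = 4

Row reduction:
R2 <- R2 - (7/3)*R1:  [     0  -38/3      5  -41/3 ]
R3 <- R3 - (1/3)*R1:  [     0  -11/3     10  -23/3 ]
R3 <- R3 - (11/38)*R2:  [       0        0   325/38  -141/38 ]
R4 <- R4 - (-27/38)*R2:  [       0        0   325/38  -521/38 ]
R4 <- R4 - (1)*R3:  [   0    0    0  -10 ]
Row echelon form:
[ 3      5      -3        8 ]
[ 0  -38/3       5    -41/3 ]
[ 0      0  325/38  -141/38 ]
[ 0      0       0      -10 ]
Nonzero rows / pivot columns: 4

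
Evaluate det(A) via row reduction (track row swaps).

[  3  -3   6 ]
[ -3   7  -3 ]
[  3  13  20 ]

Forward elimination:
R2 <- R2 - (-1)*R1:  [ 0  4  3 ]
R3 <- R3 - (1)*R1:  [  0  16  14 ]
R3 <- R3 - (4)*R2:  [ 0  0  2 ]
Upper-triangular form:
[ 3  -3  6 ]
[ 0   4  3 ]
[ 0   0  2 ]
det(A) = (-1)^0 * (3) * (4) * (2) = 24  (0 row swaps -> sign +1)

det(A) = 24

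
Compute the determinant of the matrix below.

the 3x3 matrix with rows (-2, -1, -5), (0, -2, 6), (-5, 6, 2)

Forward elimination:
R3 <- R3 - (5/2)*R1:  [    0  17/2  29/2 ]
R3 <- R3 - (-17/4)*R2:  [  0   0  40 ]
Upper-triangular form:
[ -2  -1  -5 ]
[  0  -2   6 ]
[  0   0  40 ]
det(A) = (-1)^0 * (-2) * (-2) * (40) = 160  (0 row swaps -> sign +1)

det(A) = 160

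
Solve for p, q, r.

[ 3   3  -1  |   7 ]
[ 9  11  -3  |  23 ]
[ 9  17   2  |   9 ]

(0, 1, -4)

Forward elimination on [A|b]:
R2 <- R2 - (3)*R1:  [ 0  2  0  2 ]
R3 <- R3 - (3)*R1:  [   0    8    5  -12 ]
R3 <- R3 - (4)*R2:  [   0    0    5  -20 ]
Row echelon form:
[ 3  3  -1  |    7 ]
[ 0  2   0  |    2 ]
[ 0  0   5  |  -20 ]
Back-substitution:
r = (-20) / 5 = -4
q = (2) / 2 = 1
p = (7 - (3)*(1) - (-1)*(-4)) / 3 = 0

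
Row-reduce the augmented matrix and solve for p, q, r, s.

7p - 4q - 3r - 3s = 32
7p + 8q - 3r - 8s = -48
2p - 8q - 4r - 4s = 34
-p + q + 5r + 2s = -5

Forward elimination on [A|b]:
R2 <- R2 - (1)*R1:  [   0   12    0   -5  -80 ]
R3 <- R3 - (2/7)*R1:  [     0  -48/7  -22/7  -22/7  174/7 ]
R4 <- R4 - (-1/7)*R1:  [    0   3/7  32/7  11/7  -3/7 ]
R3 <- R3 - (-4/7)*R2:  [      0       0   -22/7      -6  -146/7 ]
R4 <- R4 - (1/28)*R2:  [    0     0  32/7   7/4  17/7 ]
R4 <- R4 - (-16/11)*R3:  [       0        0        0  -307/44  -307/11 ]
Row echelon form:
[ 7  -4     -3       -3  |       32 ]
[ 0  12      0       -5  |      -80 ]
[ 0   0  -22/7       -6  |   -146/7 ]
[ 0   0      0  -307/44  |  -307/11 ]
Back-substitution:
s = (-307/11) / (-307/44) = 4
r = (-146/7 - (-6)*(4)) / (-22/7) = -1
q = (-80 - (-5)*(4)) / 12 = -5
p = (32 - (-4)*(-5) - (-3)*(-1) - (-3)*(4)) / 7 = 3

(3, -5, -1, 4)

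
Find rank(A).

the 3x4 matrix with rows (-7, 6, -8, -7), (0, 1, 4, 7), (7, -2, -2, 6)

rank(A) = 3

Row reduction:
R3 <- R3 - (-1)*R1:  [   0    4  -10   -1 ]
R3 <- R3 - (4)*R2:  [   0    0  -26  -29 ]
Row echelon form:
[ -7  6   -8   -7 ]
[  0  1    4    7 ]
[  0  0  -26  -29 ]
Nonzero rows / pivot columns: 3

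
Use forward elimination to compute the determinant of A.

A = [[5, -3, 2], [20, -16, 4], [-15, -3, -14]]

det(A) = -80

Forward elimination:
R2 <- R2 - (4)*R1:  [  0  -4  -4 ]
R3 <- R3 - (-3)*R1:  [   0  -12   -8 ]
R3 <- R3 - (3)*R2:  [ 0  0  4 ]
Upper-triangular form:
[ 5  -3   2 ]
[ 0  -4  -4 ]
[ 0   0   4 ]
det(A) = (-1)^0 * (5) * (-4) * (4) = -80  (0 row swaps -> sign +1)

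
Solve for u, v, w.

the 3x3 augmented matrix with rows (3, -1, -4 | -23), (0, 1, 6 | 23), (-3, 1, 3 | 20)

(-2, 5, 3)

Forward elimination on [A|b]:
R3 <- R3 - (-1)*R1:  [  0   0  -1  -3 ]
Row echelon form:
[ 3  -1  -4  |  -23 ]
[ 0   1   6  |   23 ]
[ 0   0  -1  |   -3 ]
Back-substitution:
w = (-3) / -1 = 3
v = (23 - (6)*(3)) / 1 = 5
u = (-23 - (-1)*(5) - (-4)*(3)) / 3 = -2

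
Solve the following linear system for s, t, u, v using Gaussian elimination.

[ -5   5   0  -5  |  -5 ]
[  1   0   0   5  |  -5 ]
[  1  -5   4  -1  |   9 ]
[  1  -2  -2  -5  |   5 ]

Forward elimination on [A|b]:
R2 <- R2 - (-1/5)*R1:  [  0   1   0   4  -6 ]
R3 <- R3 - (-1/5)*R1:  [  0  -4   4  -2   8 ]
R4 <- R4 - (-1/5)*R1:  [  0  -1  -2  -6   4 ]
R3 <- R3 - (-4)*R2:  [   0    0    4   14  -16 ]
R4 <- R4 - (-1)*R2:  [  0   0  -2  -2  -2 ]
R4 <- R4 - (-1/2)*R3:  [   0    0    0    5  -10 ]
Row echelon form:
[ -5  5  0  -5  |   -5 ]
[  0  1  0   4  |   -6 ]
[  0  0  4  14  |  -16 ]
[  0  0  0   5  |  -10 ]
Back-substitution:
v = (-10) / 5 = -2
u = (-16 - (14)*(-2)) / 4 = 3
t = (-6 - (4)*(-2)) / 1 = 2
s = (-5 - (5)*(2) - (-5)*(-2)) / -5 = 5

(5, 2, 3, -2)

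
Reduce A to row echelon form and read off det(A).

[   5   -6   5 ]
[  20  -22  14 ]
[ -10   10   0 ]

Forward elimination:
R2 <- R2 - (4)*R1:  [  0   2  -6 ]
R3 <- R3 - (-2)*R1:  [  0  -2  10 ]
R3 <- R3 - (-1)*R2:  [ 0  0  4 ]
Upper-triangular form:
[ 5  -6   5 ]
[ 0   2  -6 ]
[ 0   0   4 ]
det(A) = (-1)^0 * (5) * (2) * (4) = 40  (0 row swaps -> sign +1)

det(A) = 40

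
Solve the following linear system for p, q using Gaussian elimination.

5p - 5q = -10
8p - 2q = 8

Forward elimination on [A|b]:
R2 <- R2 - (8/5)*R1:  [  0   6  24 ]
Row echelon form:
[ 5  -5  |  -10 ]
[ 0   6  |   24 ]
Back-substitution:
q = (24) / 6 = 4
p = (-10 - (-5)*(4)) / 5 = 2

(2, 4)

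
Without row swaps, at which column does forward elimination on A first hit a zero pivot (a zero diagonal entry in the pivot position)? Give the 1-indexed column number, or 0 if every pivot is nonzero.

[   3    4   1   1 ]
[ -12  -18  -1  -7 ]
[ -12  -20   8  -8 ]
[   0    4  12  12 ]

first zero-pivot column = 4

Naive forward elimination:
R2 <- R2 - (-4)*R1:  [  0  -2   3  -3 ]
R3 <- R3 - (-4)*R1:  [  0  -4  12  -4 ]
R3 <- R3 - (2)*R2:  [ 0  0  6  2 ]
R4 <- R4 - (-2)*R2:  [  0   0  18   6 ]
R4 <- R4 - (3)*R3:  [ 0  0  0  0 ]
Matrix at this point:
[ 3   4  1   1 ]
[ 0  -2  3  -3 ]
[ 0   0  6   2 ]
[ 0   0  0   0 ]
Pivot entry (4,4) in the last row is zero and there are no rows below to swap with -> zero pivot in column 4 (A is singular).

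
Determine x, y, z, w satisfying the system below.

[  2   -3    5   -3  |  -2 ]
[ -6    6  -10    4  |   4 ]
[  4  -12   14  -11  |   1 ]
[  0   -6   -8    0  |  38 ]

Forward elimination on [A|b]:
R2 <- R2 - (-3)*R1:  [  0  -3   5  -5  -2 ]
R3 <- R3 - (2)*R1:  [  0  -6   4  -5   5 ]
R3 <- R3 - (2)*R2:  [  0   0  -6   5   9 ]
R4 <- R4 - (2)*R2:  [   0    0  -18   10   42 ]
R4 <- R4 - (3)*R3:  [  0   0   0  -5  15 ]
Row echelon form:
[ 2  -3   5  -3  |  -2 ]
[ 0  -3   5  -5  |  -2 ]
[ 0   0  -6   5  |   9 ]
[ 0   0   0  -5  |  15 ]
Back-substitution:
w = (15) / -5 = -3
z = (9 - (5)*(-3)) / -6 = -4
y = (-2 - (5)*(-4) - (-5)*(-3)) / -3 = -1
x = (-2 - (-3)*(-1) - (5)*(-4) - (-3)*(-3)) / 2 = 3

(3, -1, -4, -3)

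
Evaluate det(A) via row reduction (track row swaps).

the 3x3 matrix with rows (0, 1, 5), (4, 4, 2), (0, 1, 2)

Forward elimination:
R1 <-> R2   (pivot in column 1 was zero)
[ 4  4  2 ]
[ 0  1  5 ]
[ 0  1  2 ]
R3 <- R3 - (1)*R2:  [  0   0  -3 ]
Upper-triangular form:
[ 4  4   2 ]
[ 0  1   5 ]
[ 0  0  -3 ]
det(A) = (-1)^1 * (4) * (1) * (-3) = 12  (1 row swap -> sign -1)

det(A) = 12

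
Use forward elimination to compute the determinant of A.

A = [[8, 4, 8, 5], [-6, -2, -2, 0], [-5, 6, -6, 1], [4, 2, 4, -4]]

det(A) = 1820

Forward elimination:
R2 <- R2 - (-3/4)*R1:  [    0     1     4  15/4 ]
R3 <- R3 - (-5/8)*R1:  [    0  17/2    -1  33/8 ]
R4 <- R4 - (1/2)*R1:  [     0      0      0  -13/2 ]
R3 <- R3 - (17/2)*R2:  [      0       0     -35  -111/4 ]
Upper-triangular form:
[ 8  4    8       5 ]
[ 0  1    4    15/4 ]
[ 0  0  -35  -111/4 ]
[ 0  0    0   -13/2 ]
det(A) = (-1)^0 * (8) * (1) * (-35) * (-13/2) = 1820  (0 row swaps -> sign +1)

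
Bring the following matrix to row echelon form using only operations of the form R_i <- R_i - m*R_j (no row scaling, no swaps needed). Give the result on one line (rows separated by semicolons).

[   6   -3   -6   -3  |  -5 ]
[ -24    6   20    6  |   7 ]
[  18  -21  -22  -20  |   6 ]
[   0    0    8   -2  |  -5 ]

REF = [6 -3 -6 -3 -5; 0 -6 -4 -6 -13; 0 0 4 1 47; 0 0 0 -4 -99]

Forward elimination:
R2 <- R2 - (-4)*R1:  [   0   -6   -4   -6  -13 ]
R3 <- R3 - (3)*R1:  [   0  -12   -4  -11   21 ]
R3 <- R3 - (2)*R2:  [  0   0   4   1  47 ]
R4 <- R4 - (2)*R3:  [   0    0    0   -4  -99 ]
Row echelon form:
[ 6  -3  -6  -3  |   -5 ]
[ 0  -6  -4  -6  |  -13 ]
[ 0   0   4   1  |   47 ]
[ 0   0   0  -4  |  -99 ]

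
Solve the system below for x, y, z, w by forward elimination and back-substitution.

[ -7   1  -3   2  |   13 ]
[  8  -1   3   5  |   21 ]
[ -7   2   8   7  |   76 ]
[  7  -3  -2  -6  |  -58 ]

(-1, 5, 3, 5)

Forward elimination on [A|b]:
R2 <- R2 - (-8/7)*R1:  [     0    1/7   -3/7   51/7  251/7 ]
R3 <- R3 - (1)*R1:  [  0   1  11   5  63 ]
R4 <- R4 - (-1)*R1:  [   0   -2   -5   -4  -45 ]
R3 <- R3 - (7)*R2:  [    0     0    14   -46  -188 ]
R4 <- R4 - (-14)*R2:  [   0    0  -11   98  457 ]
R4 <- R4 - (-11/14)*R3:  [      0       0       0   433/7  2165/7 ]
Row echelon form:
[ -7    1    -3      2  |      13 ]
[  0  1/7  -3/7   51/7  |   251/7 ]
[  0    0    14    -46  |    -188 ]
[  0    0     0  433/7  |  2165/7 ]
Back-substitution:
w = (2165/7) / (433/7) = 5
z = (-188 - (-46)*(5)) / 14 = 3
y = (251/7 - (-3/7)*(3) - (51/7)*(5)) / (1/7) = 5
x = (13 - (1)*(5) - (-3)*(3) - (2)*(5)) / -7 = -1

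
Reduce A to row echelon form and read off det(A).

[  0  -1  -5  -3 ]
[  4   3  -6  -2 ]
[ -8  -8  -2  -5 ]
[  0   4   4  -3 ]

Forward elimination:
R1 <-> R2   (pivot in column 1 was zero)
[  4   3  -6  -2 ]
[  0  -1  -5  -3 ]
[ -8  -8  -2  -5 ]
[  0   4   4  -3 ]
R3 <- R3 - (-2)*R1:  [   0   -2  -14   -9 ]
R3 <- R3 - (2)*R2:  [  0   0  -4  -3 ]
R4 <- R4 - (-4)*R2:  [   0    0  -16  -15 ]
R4 <- R4 - (4)*R3:  [  0   0   0  -3 ]
Upper-triangular form:
[ 4   3  -6  -2 ]
[ 0  -1  -5  -3 ]
[ 0   0  -4  -3 ]
[ 0   0   0  -3 ]
det(A) = (-1)^1 * (4) * (-1) * (-4) * (-3) = 48  (1 row swap -> sign -1)

det(A) = 48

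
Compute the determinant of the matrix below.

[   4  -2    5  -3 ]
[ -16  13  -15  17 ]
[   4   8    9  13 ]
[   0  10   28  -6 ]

det(A) = -240

Forward elimination:
R2 <- R2 - (-4)*R1:  [ 0  5  5  5 ]
R3 <- R3 - (1)*R1:  [  0  10   4  16 ]
R3 <- R3 - (2)*R2:  [  0   0  -6   6 ]
R4 <- R4 - (2)*R2:  [   0    0   18  -16 ]
R4 <- R4 - (-3)*R3:  [ 0  0  0  2 ]
Upper-triangular form:
[ 4  -2   5  -3 ]
[ 0   5   5   5 ]
[ 0   0  -6   6 ]
[ 0   0   0   2 ]
det(A) = (-1)^0 * (4) * (5) * (-6) * (2) = -240  (0 row swaps -> sign +1)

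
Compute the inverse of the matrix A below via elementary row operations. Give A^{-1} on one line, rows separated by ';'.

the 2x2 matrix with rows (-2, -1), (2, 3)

Gauss-Jordan on [A | I]:
R1 <- (1/-2)*R1:  [    1   1/2  |  -1/2     0 ]
R2 <- R2 - (2)*R1:  [ 0  2  |  1  1 ]
R2 <- (1/2)*R2:  [   0    1  |  1/2  1/2 ]
R1 <- R1 - (1/2)*R2:  [    1     0  |  -3/4  -1/4 ]
Right block of [I | A^{-1}] is the inverse:
[ -3/4  -1/4 ]
[  1/2   1/2 ]

inverse = [-3/4 -1/4; 1/2 1/2]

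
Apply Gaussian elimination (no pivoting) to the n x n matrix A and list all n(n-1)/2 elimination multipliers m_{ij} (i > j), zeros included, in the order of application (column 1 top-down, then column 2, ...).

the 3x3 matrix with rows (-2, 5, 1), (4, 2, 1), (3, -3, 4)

Forward elimination:
R2 <- R2 - (-2)*R1:  [  0  12   3 ]
R3 <- R3 - (-3/2)*R1:  [    0   9/2  11/2 ]
R3 <- R3 - (3/8)*R2:  [    0     0  35/8 ]
Multipliers (in order of application): m_{21} = -2, m_{31} = -3/2, m_{32} = 3/8

multipliers: -2, -3/2, 3/8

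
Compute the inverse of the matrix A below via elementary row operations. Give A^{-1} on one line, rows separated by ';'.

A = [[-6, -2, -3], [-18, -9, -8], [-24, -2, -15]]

inverse = [-119/18 4/3 11/18; 13/3 -1 -1/3; 10 -2 -1]

Gauss-Jordan on [A | I]:
R1 <- (1/-6)*R1:  [    1   1/3   1/2  |  -1/6     0     0 ]
R2 <- R2 - (-18)*R1:  [  0  -3   1  |  -3   1   0 ]
R3 <- R3 - (-24)*R1:  [  0   6  -3  |  -4   0   1 ]
R2 <- (1/-3)*R2:  [    0     1  -1/3  |     1  -1/3     0 ]
R1 <- R1 - (1/3)*R2:  [     1      0  11/18  |   -1/2    1/9      0 ]
R3 <- R3 - (6)*R2:  [   0    0   -1  |  -10    2    1 ]
R3 <- (1/-1)*R3:  [  0   0   1  |  10  -2  -1 ]
R1 <- R1 - (11/18)*R3:  [       1        0        0  |  -119/18      4/3    11/18 ]
R2 <- R2 - (-1/3)*R3:  [    0     1     0  |  13/3    -1  -1/3 ]
Right block of [I | A^{-1}] is the inverse:
[ -119/18  4/3  11/18 ]
[    13/3   -1   -1/3 ]
[      10   -2     -1 ]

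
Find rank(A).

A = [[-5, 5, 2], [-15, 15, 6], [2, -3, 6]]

rank(A) = 2

Row reduction:
R2 <- R2 - (3)*R1:  [ 0  0  0 ]
R3 <- R3 - (-2/5)*R1:  [    0    -1  34/5 ]
R2 <-> R3   (pivot in column 2 was zero)
[ -5   5     2 ]
[  0  -1  34/5 ]
[  0   0     0 ]
Row echelon form:
[ -5   5     2 ]
[  0  -1  34/5 ]
[  0   0     0 ]
Nonzero rows / pivot columns: 2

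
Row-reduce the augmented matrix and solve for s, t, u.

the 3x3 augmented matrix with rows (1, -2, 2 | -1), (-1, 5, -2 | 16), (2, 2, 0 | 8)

Forward elimination on [A|b]:
R2 <- R2 - (-1)*R1:  [  0   3   0  15 ]
R3 <- R3 - (2)*R1:  [  0   6  -4  10 ]
R3 <- R3 - (2)*R2:  [   0    0   -4  -20 ]
Row echelon form:
[ 1  -2   2  |   -1 ]
[ 0   3   0  |   15 ]
[ 0   0  -4  |  -20 ]
Back-substitution:
u = (-20) / -4 = 5
t = (15) / 3 = 5
s = (-1 - (-2)*(5) - (2)*(5)) / 1 = -1

(-1, 5, 5)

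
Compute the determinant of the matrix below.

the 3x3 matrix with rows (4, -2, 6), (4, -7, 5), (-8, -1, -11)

Forward elimination:
R2 <- R2 - (1)*R1:  [  0  -5  -1 ]
R3 <- R3 - (-2)*R1:  [  0  -5   1 ]
R3 <- R3 - (1)*R2:  [ 0  0  2 ]
Upper-triangular form:
[ 4  -2   6 ]
[ 0  -5  -1 ]
[ 0   0   2 ]
det(A) = (-1)^0 * (4) * (-5) * (2) = -40  (0 row swaps -> sign +1)

det(A) = -40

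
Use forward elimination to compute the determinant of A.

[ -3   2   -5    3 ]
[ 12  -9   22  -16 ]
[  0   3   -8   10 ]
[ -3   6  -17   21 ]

det(A) = -36

Forward elimination:
R2 <- R2 - (-4)*R1:  [  0  -1   2  -4 ]
R4 <- R4 - (1)*R1:  [   0    4  -12   18 ]
R3 <- R3 - (-3)*R2:  [  0   0  -2  -2 ]
R4 <- R4 - (-4)*R2:  [  0   0  -4   2 ]
R4 <- R4 - (2)*R3:  [ 0  0  0  6 ]
Upper-triangular form:
[ -3   2  -5   3 ]
[  0  -1   2  -4 ]
[  0   0  -2  -2 ]
[  0   0   0   6 ]
det(A) = (-1)^0 * (-3) * (-1) * (-2) * (6) = -36  (0 row swaps -> sign +1)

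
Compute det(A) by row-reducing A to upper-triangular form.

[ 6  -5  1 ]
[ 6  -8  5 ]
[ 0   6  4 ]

det(A) = -216

Forward elimination:
R2 <- R2 - (1)*R1:  [  0  -3   4 ]
R3 <- R3 - (-2)*R2:  [  0   0  12 ]
Upper-triangular form:
[ 6  -5   1 ]
[ 0  -3   4 ]
[ 0   0  12 ]
det(A) = (-1)^0 * (6) * (-3) * (12) = -216  (0 row swaps -> sign +1)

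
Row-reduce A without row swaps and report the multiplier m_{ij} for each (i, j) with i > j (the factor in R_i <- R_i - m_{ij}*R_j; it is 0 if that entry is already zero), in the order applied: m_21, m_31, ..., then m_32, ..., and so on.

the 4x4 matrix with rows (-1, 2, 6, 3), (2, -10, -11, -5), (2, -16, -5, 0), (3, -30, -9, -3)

multipliers: -2, -2, -3, 2, 4, 1

Forward elimination:
R2 <- R2 - (-2)*R1:  [  0  -6   1   1 ]
R3 <- R3 - (-2)*R1:  [   0  -12    7    6 ]
R4 <- R4 - (-3)*R1:  [   0  -24    9    6 ]
R3 <- R3 - (2)*R2:  [ 0  0  5  4 ]
R4 <- R4 - (4)*R2:  [ 0  0  5  2 ]
R4 <- R4 - (1)*R3:  [  0   0   0  -2 ]
Multipliers (in order of application): m_{21} = -2, m_{31} = -2, m_{41} = -3, m_{32} = 2, m_{42} = 4, m_{43} = 1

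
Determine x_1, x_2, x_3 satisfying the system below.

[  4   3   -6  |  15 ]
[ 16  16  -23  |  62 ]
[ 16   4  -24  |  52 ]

(0, 1, -2)

Forward elimination on [A|b]:
R2 <- R2 - (4)*R1:  [ 0  4  1  2 ]
R3 <- R3 - (4)*R1:  [  0  -8   0  -8 ]
R3 <- R3 - (-2)*R2:  [  0   0   2  -4 ]
Row echelon form:
[ 4  3  -6  |  15 ]
[ 0  4   1  |   2 ]
[ 0  0   2  |  -4 ]
Back-substitution:
x_3 = (-4) / 2 = -2
x_2 = (2 - (1)*(-2)) / 4 = 1
x_1 = (15 - (3)*(1) - (-6)*(-2)) / 4 = 0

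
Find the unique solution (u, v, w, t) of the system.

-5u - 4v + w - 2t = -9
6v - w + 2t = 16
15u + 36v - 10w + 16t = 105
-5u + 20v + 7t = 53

(-1, 1, -2, 4)

Forward elimination on [A|b]:
R3 <- R3 - (-3)*R1:  [  0  24  -7  10  78 ]
R4 <- R4 - (1)*R1:  [  0  24  -1   9  62 ]
R3 <- R3 - (4)*R2:  [  0   0  -3   2  14 ]
R4 <- R4 - (4)*R2:  [  0   0   3   1  -2 ]
R4 <- R4 - (-1)*R3:  [  0   0   0   3  12 ]
Row echelon form:
[ -5  -4   1  -2  |  -9 ]
[  0   6  -1   2  |  16 ]
[  0   0  -3   2  |  14 ]
[  0   0   0   3  |  12 ]
Back-substitution:
t = (12) / 3 = 4
w = (14 - (2)*(4)) / -3 = -2
v = (16 - (-1)*(-2) - (2)*(4)) / 6 = 1
u = (-9 - (-4)*(1) - (1)*(-2) - (-2)*(4)) / -5 = -1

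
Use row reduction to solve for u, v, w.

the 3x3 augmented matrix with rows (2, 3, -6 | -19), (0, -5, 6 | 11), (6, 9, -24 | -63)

(-5, -1, 1)

Forward elimination on [A|b]:
R3 <- R3 - (3)*R1:  [  0   0  -6  -6 ]
Row echelon form:
[ 2   3  -6  |  -19 ]
[ 0  -5   6  |   11 ]
[ 0   0  -6  |   -6 ]
Back-substitution:
w = (-6) / -6 = 1
v = (11 - (6)*(1)) / -5 = -1
u = (-19 - (3)*(-1) - (-6)*(1)) / 2 = -5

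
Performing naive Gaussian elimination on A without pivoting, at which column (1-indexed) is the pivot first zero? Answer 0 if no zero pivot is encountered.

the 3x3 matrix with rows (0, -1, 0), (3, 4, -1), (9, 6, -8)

first zero-pivot column = 1

Naive forward elimination:
Pivot entry (1,1) is zero but row 2 has 3 in column 1 -> naive elimination stops; a row interchange (e.g. R1 <-> R2) would be required here.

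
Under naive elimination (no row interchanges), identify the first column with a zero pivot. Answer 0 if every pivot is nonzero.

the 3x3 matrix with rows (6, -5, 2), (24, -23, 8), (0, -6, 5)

first zero-pivot column = 0

Naive forward elimination:
R2 <- R2 - (4)*R1:  [  0  -3   0 ]
R3 <- R3 - (2)*R2:  [ 0  0  5 ]
All pivots nonzero; naive elimination completes without hitting a zero pivot.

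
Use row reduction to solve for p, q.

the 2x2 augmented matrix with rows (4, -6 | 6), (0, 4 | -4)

Forward elimination on [A|b]:
Row echelon form:
[ 4  -6  |   6 ]
[ 0   4  |  -4 ]
Back-substitution:
q = (-4) / 4 = -1
p = (6 - (-6)*(-1)) / 4 = 0

(0, -1)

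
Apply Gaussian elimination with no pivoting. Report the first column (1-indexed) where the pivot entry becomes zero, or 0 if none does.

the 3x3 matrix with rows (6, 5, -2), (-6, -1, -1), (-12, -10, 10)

first zero-pivot column = 0

Naive forward elimination:
R2 <- R2 - (-1)*R1:  [  0   4  -3 ]
R3 <- R3 - (-2)*R1:  [ 0  0  6 ]
All pivots nonzero; naive elimination completes without hitting a zero pivot.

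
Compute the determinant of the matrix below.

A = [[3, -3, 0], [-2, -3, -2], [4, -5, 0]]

det(A) = -6

Forward elimination:
R2 <- R2 - (-2/3)*R1:  [  0  -5  -2 ]
R3 <- R3 - (4/3)*R1:  [  0  -1   0 ]
R3 <- R3 - (1/5)*R2:  [   0    0  2/5 ]
Upper-triangular form:
[ 3  -3    0 ]
[ 0  -5   -2 ]
[ 0   0  2/5 ]
det(A) = (-1)^0 * (3) * (-5) * (2/5) = -6  (0 row swaps -> sign +1)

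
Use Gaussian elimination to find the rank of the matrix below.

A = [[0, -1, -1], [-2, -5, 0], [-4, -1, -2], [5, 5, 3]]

rank(A) = 3

Row reduction:
R1 <-> R2   (pivot in column 1 was zero)
[ -2  -5   0 ]
[  0  -1  -1 ]
[ -4  -1  -2 ]
[  5   5   3 ]
R3 <- R3 - (2)*R1:  [  0   9  -2 ]
R4 <- R4 - (-5/2)*R1:  [     0  -15/2      3 ]
R3 <- R3 - (-9)*R2:  [   0    0  -11 ]
R4 <- R4 - (15/2)*R2:  [    0     0  21/2 ]
R4 <- R4 - (-21/22)*R3:  [ 0  0  0 ]
Row echelon form:
[ -2  -5    0 ]
[  0  -1   -1 ]
[  0   0  -11 ]
[  0   0    0 ]
Nonzero rows / pivot columns: 3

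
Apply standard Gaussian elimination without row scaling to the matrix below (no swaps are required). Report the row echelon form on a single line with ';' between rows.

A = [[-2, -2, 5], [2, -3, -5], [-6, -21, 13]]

Forward elimination:
R2 <- R2 - (-1)*R1:  [  0  -5   0 ]
R3 <- R3 - (3)*R1:  [   0  -15   -2 ]
R3 <- R3 - (3)*R2:  [  0   0  -2 ]
Row echelon form:
[ -2  -2   5 ]
[  0  -5   0 ]
[  0   0  -2 ]

REF = [-2 -2 5; 0 -5 0; 0 0 -2]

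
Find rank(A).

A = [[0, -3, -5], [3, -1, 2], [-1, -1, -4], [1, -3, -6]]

Row reduction:
R1 <-> R2   (pivot in column 1 was zero)
[  3  -1   2 ]
[  0  -3  -5 ]
[ -1  -1  -4 ]
[  1  -3  -6 ]
R3 <- R3 - (-1/3)*R1:  [     0   -4/3  -10/3 ]
R4 <- R4 - (1/3)*R1:  [     0   -8/3  -20/3 ]
R3 <- R3 - (4/9)*R2:  [     0      0  -10/9 ]
R4 <- R4 - (8/9)*R2:  [     0      0  -20/9 ]
R4 <- R4 - (2)*R3:  [ 0  0  0 ]
Row echelon form:
[ 3  -1      2 ]
[ 0  -3     -5 ]
[ 0   0  -10/9 ]
[ 0   0      0 ]
Nonzero rows / pivot columns: 3

rank(A) = 3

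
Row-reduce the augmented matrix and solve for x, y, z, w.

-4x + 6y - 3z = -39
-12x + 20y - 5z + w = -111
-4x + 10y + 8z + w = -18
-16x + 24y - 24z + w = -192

Forward elimination on [A|b]:
R2 <- R2 - (3)*R1:  [ 0  2  4  1  6 ]
R3 <- R3 - (1)*R1:  [  0   4  11   1  21 ]
R4 <- R4 - (4)*R1:  [   0    0  -12    1  -36 ]
R3 <- R3 - (2)*R2:  [  0   0   3  -1   9 ]
R4 <- R4 - (-4)*R3:  [  0   0   0  -3   0 ]
Row echelon form:
[ -4  6  -3   0  |  -39 ]
[  0  2   4   1  |    6 ]
[  0  0   3  -1  |    9 ]
[  0  0   0  -3  |    0 ]
Back-substitution:
w = (0) / -3 = 0
z = (9 - (-1)*(0)) / 3 = 3
y = (6 - (4)*(3) - (1)*(0)) / 2 = -3
x = (-39 - (6)*(-3) - (-3)*(3)) / -4 = 3

(3, -3, 3, 0)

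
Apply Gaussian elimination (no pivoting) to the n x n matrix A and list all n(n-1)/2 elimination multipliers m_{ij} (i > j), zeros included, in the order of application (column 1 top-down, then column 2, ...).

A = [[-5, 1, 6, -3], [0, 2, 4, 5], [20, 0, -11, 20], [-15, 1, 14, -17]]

Forward elimination:
R2: entry in column 1 is already 0 -> m_{21} = 0 (no row operation needed)
R3 <- R3 - (-4)*R1:  [  0   4  13   8 ]
R4 <- R4 - (3)*R1:  [  0  -2  -4  -8 ]
R3 <- R3 - (2)*R2:  [  0   0   5  -2 ]
R4 <- R4 - (-1)*R2:  [  0   0   0  -3 ]
R4: entry in column 3 is already 0 -> m_{43} = 0 (no row operation needed)
Multipliers (in order of application): m_{21} = 0, m_{31} = -4, m_{41} = 3, m_{32} = 2, m_{42} = -1, m_{43} = 0

multipliers: 0, -4, 3, 2, -1, 0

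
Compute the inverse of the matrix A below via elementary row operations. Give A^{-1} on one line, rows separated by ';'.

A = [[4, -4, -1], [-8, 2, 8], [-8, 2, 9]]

Gauss-Jordan on [A | I]:
R1 <- (1/4)*R1:  [    1    -1  -1/4  |   1/4     0     0 ]
R2 <- R2 - (-8)*R1:  [  0  -6   6  |   2   1   0 ]
R3 <- R3 - (-8)*R1:  [  0  -6   7  |   2   0   1 ]
R2 <- (1/-6)*R2:  [    0     1    -1  |  -1/3  -1/6     0 ]
R1 <- R1 - (-1)*R2:  [     1      0   -5/4  |  -1/12   -1/6      0 ]
R3 <- R3 - (-6)*R2:  [  0   0   1  |   0  -1   1 ]
R1 <- R1 - (-5/4)*R3:  [      1       0       0  |   -1/12  -17/12     5/4 ]
R2 <- R2 - (-1)*R3:  [    0     1     0  |  -1/3  -7/6     1 ]
Right block of [I | A^{-1}] is the inverse:
[ -1/12  -17/12  5/4 ]
[  -1/3    -7/6    1 ]
[     0      -1    1 ]

inverse = [-1/12 -17/12 5/4; -1/3 -7/6 1; 0 -1 1]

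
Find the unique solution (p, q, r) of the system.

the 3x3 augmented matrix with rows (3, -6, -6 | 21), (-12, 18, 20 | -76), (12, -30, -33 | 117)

(1, 2, -5)

Forward elimination on [A|b]:
R2 <- R2 - (-4)*R1:  [  0  -6  -4   8 ]
R3 <- R3 - (4)*R1:  [  0  -6  -9  33 ]
R3 <- R3 - (1)*R2:  [  0   0  -5  25 ]
Row echelon form:
[ 3  -6  -6  |  21 ]
[ 0  -6  -4  |   8 ]
[ 0   0  -5  |  25 ]
Back-substitution:
r = (25) / -5 = -5
q = (8 - (-4)*(-5)) / -6 = 2
p = (21 - (-6)*(2) - (-6)*(-5)) / 3 = 1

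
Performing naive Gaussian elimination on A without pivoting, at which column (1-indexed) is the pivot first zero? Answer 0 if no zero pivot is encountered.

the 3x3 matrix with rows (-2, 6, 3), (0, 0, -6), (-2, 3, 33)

first zero-pivot column = 2

Naive forward elimination:
R3 <- R3 - (1)*R1:  [  0  -3  30 ]
Matrix at this point:
[ -2   6   3 ]
[  0   0  -6 ]
[  0  -3  30 ]
Pivot entry (2,2) is zero but row 3 has -3 in column 2 -> naive elimination stops; a row interchange (e.g. R2 <-> R3) would be required here.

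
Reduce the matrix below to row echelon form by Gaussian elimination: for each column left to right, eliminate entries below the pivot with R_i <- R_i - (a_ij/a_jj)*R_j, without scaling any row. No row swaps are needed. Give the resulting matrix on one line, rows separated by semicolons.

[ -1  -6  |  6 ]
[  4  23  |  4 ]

REF = [-1 -6 6; 0 -1 28]

Forward elimination:
R2 <- R2 - (-4)*R1:  [  0  -1  28 ]
Row echelon form:
[ -1  -6  |   6 ]
[  0  -1  |  28 ]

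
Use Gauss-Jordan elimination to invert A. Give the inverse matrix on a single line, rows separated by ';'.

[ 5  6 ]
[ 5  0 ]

Gauss-Jordan on [A | I]:
R1 <- (1/5)*R1:  [   1  6/5  |  1/5    0 ]
R2 <- R2 - (5)*R1:  [  0  -6  |  -1   1 ]
R2 <- (1/-6)*R2:  [    0     1  |   1/6  -1/6 ]
R1 <- R1 - (6/5)*R2:  [   1    0  |    0  1/5 ]
Right block of [I | A^{-1}] is the inverse:
[   0   1/5 ]
[ 1/6  -1/6 ]

inverse = [0 1/5; 1/6 -1/6]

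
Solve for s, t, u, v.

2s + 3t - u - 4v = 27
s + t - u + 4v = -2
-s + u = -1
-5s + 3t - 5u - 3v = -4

(3, 5, 2, -2)

Forward elimination on [A|b]:
R2 <- R2 - (1/2)*R1:  [     0   -1/2   -1/2      6  -31/2 ]
R3 <- R3 - (-1/2)*R1:  [    0   3/2   1/2    -2  25/2 ]
R4 <- R4 - (-5/2)*R1:  [     0   21/2  -15/2    -13  127/2 ]
R3 <- R3 - (-3)*R2:  [   0    0   -1   16  -34 ]
R4 <- R4 - (-21)*R2:  [    0     0   -18   113  -262 ]
R4 <- R4 - (18)*R3:  [    0     0     0  -175   350 ]
Row echelon form:
[ 2     3    -1    -4  |     27 ]
[ 0  -1/2  -1/2     6  |  -31/2 ]
[ 0     0    -1    16  |    -34 ]
[ 0     0     0  -175  |    350 ]
Back-substitution:
v = (350) / -175 = -2
u = (-34 - (16)*(-2)) / -1 = 2
t = (-31/2 - (-1/2)*(2) - (6)*(-2)) / (-1/2) = 5
s = (27 - (3)*(5) - (-1)*(2) - (-4)*(-2)) / 2 = 3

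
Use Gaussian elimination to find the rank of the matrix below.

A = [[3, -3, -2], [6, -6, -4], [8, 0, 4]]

Row reduction:
R2 <- R2 - (2)*R1:  [ 0  0  0 ]
R3 <- R3 - (8/3)*R1:  [    0     8  28/3 ]
R2 <-> R3   (pivot in column 2 was zero)
[ 3  -3    -2 ]
[ 0   8  28/3 ]
[ 0   0     0 ]
Row echelon form:
[ 3  -3    -2 ]
[ 0   8  28/3 ]
[ 0   0     0 ]
Nonzero rows / pivot columns: 2

rank(A) = 2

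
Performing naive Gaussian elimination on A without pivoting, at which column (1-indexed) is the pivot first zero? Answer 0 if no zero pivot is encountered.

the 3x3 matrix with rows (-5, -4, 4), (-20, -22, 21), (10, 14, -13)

Naive forward elimination:
R2 <- R2 - (4)*R1:  [  0  -6   5 ]
R3 <- R3 - (-2)*R1:  [  0   6  -5 ]
R3 <- R3 - (-1)*R2:  [ 0  0  0 ]
Matrix at this point:
[ -5  -4  4 ]
[  0  -6  5 ]
[  0   0  0 ]
Pivot entry (3,3) in the last row is zero and there are no rows below to swap with -> zero pivot in column 3 (A is singular).

first zero-pivot column = 3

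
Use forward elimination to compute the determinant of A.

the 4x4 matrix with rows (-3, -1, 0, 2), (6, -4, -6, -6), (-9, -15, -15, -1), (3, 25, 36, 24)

Forward elimination:
R2 <- R2 - (-2)*R1:  [  0  -6  -6  -2 ]
R3 <- R3 - (3)*R1:  [   0  -12  -15   -7 ]
R4 <- R4 - (-1)*R1:  [  0  24  36  26 ]
R3 <- R3 - (2)*R2:  [  0   0  -3  -3 ]
R4 <- R4 - (-4)*R2:  [  0   0  12  18 ]
R4 <- R4 - (-4)*R3:  [ 0  0  0  6 ]
Upper-triangular form:
[ -3  -1   0   2 ]
[  0  -6  -6  -2 ]
[  0   0  -3  -3 ]
[  0   0   0   6 ]
det(A) = (-1)^0 * (-3) * (-6) * (-3) * (6) = -324  (0 row swaps -> sign +1)

det(A) = -324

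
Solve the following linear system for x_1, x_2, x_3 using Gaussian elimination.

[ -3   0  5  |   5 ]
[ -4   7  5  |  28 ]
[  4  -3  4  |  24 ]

Forward elimination on [A|b]:
R2 <- R2 - (4/3)*R1:  [    0     7  -5/3  64/3 ]
R3 <- R3 - (-4/3)*R1:  [    0    -3  32/3  92/3 ]
R3 <- R3 - (-3/7)*R2:  [      0       0  209/21  836/21 ]
Row echelon form:
[ -3  0       5  |       5 ]
[  0  7    -5/3  |    64/3 ]
[  0  0  209/21  |  836/21 ]
Back-substitution:
x_3 = (836/21) / (209/21) = 4
x_2 = (64/3 - (-5/3)*(4)) / 7 = 4
x_1 = (5 - (5)*(4)) / -3 = 5

(5, 4, 4)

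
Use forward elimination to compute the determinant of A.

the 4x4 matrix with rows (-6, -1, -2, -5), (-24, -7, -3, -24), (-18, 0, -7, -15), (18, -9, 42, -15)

det(A) = 144

Forward elimination:
R2 <- R2 - (4)*R1:  [  0  -3   5  -4 ]
R3 <- R3 - (3)*R1:  [  0   3  -1   0 ]
R4 <- R4 - (-3)*R1:  [   0  -12   36  -30 ]
R3 <- R3 - (-1)*R2:  [  0   0   4  -4 ]
R4 <- R4 - (4)*R2:  [   0    0   16  -14 ]
R4 <- R4 - (4)*R3:  [ 0  0  0  2 ]
Upper-triangular form:
[ -6  -1  -2  -5 ]
[  0  -3   5  -4 ]
[  0   0   4  -4 ]
[  0   0   0   2 ]
det(A) = (-1)^0 * (-6) * (-3) * (4) * (2) = 144  (0 row swaps -> sign +1)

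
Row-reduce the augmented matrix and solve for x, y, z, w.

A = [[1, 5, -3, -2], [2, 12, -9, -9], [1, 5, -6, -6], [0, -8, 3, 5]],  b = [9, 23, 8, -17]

(4, 2, 3, -2)

Forward elimination on [A|b]:
R2 <- R2 - (2)*R1:  [  0   2  -3  -5   5 ]
R3 <- R3 - (1)*R1:  [  0   0  -3  -4  -1 ]
R4 <- R4 - (-4)*R2:  [   0    0   -9  -15    3 ]
R4 <- R4 - (3)*R3:  [  0   0   0  -3   6 ]
Row echelon form:
[ 1  5  -3  -2  |   9 ]
[ 0  2  -3  -5  |   5 ]
[ 0  0  -3  -4  |  -1 ]
[ 0  0   0  -3  |   6 ]
Back-substitution:
w = (6) / -3 = -2
z = (-1 - (-4)*(-2)) / -3 = 3
y = (5 - (-3)*(3) - (-5)*(-2)) / 2 = 2
x = (9 - (5)*(2) - (-3)*(3) - (-2)*(-2)) / 1 = 4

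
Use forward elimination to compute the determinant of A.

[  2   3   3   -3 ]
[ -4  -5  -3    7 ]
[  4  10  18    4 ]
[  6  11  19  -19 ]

Forward elimination:
R2 <- R2 - (-2)*R1:  [ 0  1  3  1 ]
R3 <- R3 - (2)*R1:  [  0   4  12  10 ]
R4 <- R4 - (3)*R1:  [   0    2   10  -10 ]
R3 <- R3 - (4)*R2:  [ 0  0  0  6 ]
R4 <- R4 - (2)*R2:  [   0    0    4  -12 ]
R3 <-> R4   (pivot in column 3 was zero)
[ 2  3  3   -3 ]
[ 0  1  3    1 ]
[ 0  0  4  -12 ]
[ 0  0  0    6 ]
Upper-triangular form:
[ 2  3  3   -3 ]
[ 0  1  3    1 ]
[ 0  0  4  -12 ]
[ 0  0  0    6 ]
det(A) = (-1)^1 * (2) * (1) * (4) * (6) = -48  (1 row swap -> sign -1)

det(A) = -48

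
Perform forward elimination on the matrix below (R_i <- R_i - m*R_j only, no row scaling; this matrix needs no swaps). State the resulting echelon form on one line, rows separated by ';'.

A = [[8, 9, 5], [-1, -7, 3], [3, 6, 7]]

Forward elimination:
R2 <- R2 - (-1/8)*R1:  [     0  -47/8   29/8 ]
R3 <- R3 - (3/8)*R1:  [    0  21/8  41/8 ]
R3 <- R3 - (-21/47)*R2:  [      0       0  317/47 ]
Row echelon form:
[ 8      9       5 ]
[ 0  -47/8    29/8 ]
[ 0      0  317/47 ]

REF = [8 9 5; 0 -47/8 29/8; 0 0 317/47]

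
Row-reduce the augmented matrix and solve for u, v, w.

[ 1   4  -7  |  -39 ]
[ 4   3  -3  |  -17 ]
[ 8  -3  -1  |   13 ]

Forward elimination on [A|b]:
R2 <- R2 - (4)*R1:  [   0  -13   25  139 ]
R3 <- R3 - (8)*R1:  [   0  -35   55  325 ]
R3 <- R3 - (35/13)*R2:  [       0        0  -160/13  -640/13 ]
Row echelon form:
[ 1    4       -7  |      -39 ]
[ 0  -13       25  |      139 ]
[ 0    0  -160/13  |  -640/13 ]
Back-substitution:
w = (-640/13) / (-160/13) = 4
v = (139 - (25)*(4)) / -13 = -3
u = (-39 - (4)*(-3) - (-7)*(4)) / 1 = 1

(1, -3, 4)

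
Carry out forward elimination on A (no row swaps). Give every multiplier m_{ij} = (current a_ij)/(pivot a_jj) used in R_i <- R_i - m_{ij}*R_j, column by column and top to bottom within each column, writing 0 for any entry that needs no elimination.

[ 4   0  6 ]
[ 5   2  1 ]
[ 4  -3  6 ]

multipliers: 5/4, 1, -3/2

Forward elimination:
R2 <- R2 - (5/4)*R1:  [     0      2  -13/2 ]
R3 <- R3 - (1)*R1:  [  0  -3   0 ]
R3 <- R3 - (-3/2)*R2:  [     0      0  -39/4 ]
Multipliers (in order of application): m_{21} = 5/4, m_{31} = 1, m_{32} = -3/2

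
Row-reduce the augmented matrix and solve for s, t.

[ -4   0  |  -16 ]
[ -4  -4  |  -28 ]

(4, 3)

Forward elimination on [A|b]:
R2 <- R2 - (1)*R1:  [   0   -4  -12 ]
Row echelon form:
[ -4   0  |  -16 ]
[  0  -4  |  -12 ]
Back-substitution:
t = (-12) / -4 = 3
s = (-16) / -4 = 4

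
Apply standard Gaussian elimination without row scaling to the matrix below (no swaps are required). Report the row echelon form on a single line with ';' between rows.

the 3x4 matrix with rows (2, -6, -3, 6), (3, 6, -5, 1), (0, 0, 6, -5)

REF = [2 -6 -3 6; 0 15 -1/2 -8; 0 0 6 -5]

Forward elimination:
R2 <- R2 - (3/2)*R1:  [    0    15  -1/2    -8 ]
Row echelon form:
[ 2  -6    -3   6 ]
[ 0  15  -1/2  -8 ]
[ 0   0     6  -5 ]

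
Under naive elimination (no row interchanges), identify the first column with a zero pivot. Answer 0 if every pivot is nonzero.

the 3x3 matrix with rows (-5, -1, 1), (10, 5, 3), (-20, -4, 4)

first zero-pivot column = 3

Naive forward elimination:
R2 <- R2 - (-2)*R1:  [ 0  3  5 ]
R3 <- R3 - (4)*R1:  [ 0  0  0 ]
Matrix at this point:
[ -5  -1  1 ]
[  0   3  5 ]
[  0   0  0 ]
Pivot entry (3,3) in the last row is zero and there are no rows below to swap with -> zero pivot in column 3 (A is singular).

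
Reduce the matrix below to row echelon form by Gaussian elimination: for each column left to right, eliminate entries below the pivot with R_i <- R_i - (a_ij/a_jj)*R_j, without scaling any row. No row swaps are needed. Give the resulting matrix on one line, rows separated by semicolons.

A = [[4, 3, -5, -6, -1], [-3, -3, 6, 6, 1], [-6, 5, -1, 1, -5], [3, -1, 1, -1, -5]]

REF = [4 3 -5 -6 -1; 0 -3/4 9/4 3/2 1/4; 0 0 20 11 -10/3; 0 0 0 -1/4 -37/6]

Forward elimination:
R2 <- R2 - (-3/4)*R1:  [    0  -3/4   9/4   3/2   1/4 ]
R3 <- R3 - (-3/2)*R1:  [     0   19/2  -17/2     -8  -13/2 ]
R4 <- R4 - (3/4)*R1:  [     0  -13/4   19/4    7/2  -17/4 ]
R3 <- R3 - (-38/3)*R2:  [     0      0     20     11  -10/3 ]
R4 <- R4 - (13/3)*R2:  [     0      0     -5     -3  -16/3 ]
R4 <- R4 - (-1/4)*R3:  [     0      0      0   -1/4  -37/6 ]
Row echelon form:
[ 4     3   -5    -6     -1 ]
[ 0  -3/4  9/4   3/2    1/4 ]
[ 0     0   20    11  -10/3 ]
[ 0     0    0  -1/4  -37/6 ]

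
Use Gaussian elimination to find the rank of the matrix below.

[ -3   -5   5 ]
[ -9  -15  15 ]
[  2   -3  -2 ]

rank(A) = 2

Row reduction:
R2 <- R2 - (3)*R1:  [ 0  0  0 ]
R3 <- R3 - (-2/3)*R1:  [     0  -19/3    4/3 ]
R2 <-> R3   (pivot in column 2 was zero)
[ -3     -5    5 ]
[  0  -19/3  4/3 ]
[  0      0    0 ]
Row echelon form:
[ -3     -5    5 ]
[  0  -19/3  4/3 ]
[  0      0    0 ]
Nonzero rows / pivot columns: 2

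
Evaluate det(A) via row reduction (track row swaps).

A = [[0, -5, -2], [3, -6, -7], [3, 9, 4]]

det(A) = 75

Forward elimination:
R1 <-> R2   (pivot in column 1 was zero)
[ 3  -6  -7 ]
[ 0  -5  -2 ]
[ 3   9   4 ]
R3 <- R3 - (1)*R1:  [  0  15  11 ]
R3 <- R3 - (-3)*R2:  [ 0  0  5 ]
Upper-triangular form:
[ 3  -6  -7 ]
[ 0  -5  -2 ]
[ 0   0   5 ]
det(A) = (-1)^1 * (3) * (-5) * (5) = 75  (1 row swap -> sign -1)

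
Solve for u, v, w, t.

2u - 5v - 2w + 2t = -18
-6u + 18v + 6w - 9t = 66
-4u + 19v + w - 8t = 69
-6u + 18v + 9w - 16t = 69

(2, 4, 1, 0)

Forward elimination on [A|b]:
R2 <- R2 - (-3)*R1:  [  0   3   0  -3  12 ]
R3 <- R3 - (-2)*R1:  [  0   9  -3  -4  33 ]
R4 <- R4 - (-3)*R1:  [   0    3    3  -10   15 ]
R3 <- R3 - (3)*R2:  [  0   0  -3   5  -3 ]
R4 <- R4 - (1)*R2:  [  0   0   3  -7   3 ]
R4 <- R4 - (-1)*R3:  [  0   0   0  -2   0 ]
Row echelon form:
[ 2  -5  -2   2  |  -18 ]
[ 0   3   0  -3  |   12 ]
[ 0   0  -3   5  |   -3 ]
[ 0   0   0  -2  |    0 ]
Back-substitution:
t = (0) / -2 = 0
w = (-3 - (5)*(0)) / -3 = 1
v = (12 - (-3)*(0)) / 3 = 4
u = (-18 - (-5)*(4) - (-2)*(1) - (2)*(0)) / 2 = 2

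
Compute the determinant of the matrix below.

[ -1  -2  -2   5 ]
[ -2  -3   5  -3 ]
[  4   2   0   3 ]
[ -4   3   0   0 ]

Forward elimination:
R2 <- R2 - (2)*R1:  [   0    1    9  -13 ]
R3 <- R3 - (-4)*R1:  [  0  -6  -8  23 ]
R4 <- R4 - (4)*R1:  [   0   11    8  -20 ]
R3 <- R3 - (-6)*R2:  [   0    0   46  -55 ]
R4 <- R4 - (11)*R2:  [   0    0  -91  123 ]
R4 <- R4 - (-91/46)*R3:  [      0       0       0  653/46 ]
Upper-triangular form:
[ -1  -2  -2       5 ]
[  0   1   9     -13 ]
[  0   0  46     -55 ]
[  0   0   0  653/46 ]
det(A) = (-1)^0 * (-1) * (1) * (46) * (653/46) = -653  (0 row swaps -> sign +1)

det(A) = -653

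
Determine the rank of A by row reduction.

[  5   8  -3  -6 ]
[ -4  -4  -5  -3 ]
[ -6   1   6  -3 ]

Row reduction:
R2 <- R2 - (-4/5)*R1:  [     0   12/5  -37/5  -39/5 ]
R3 <- R3 - (-6/5)*R1:  [     0   53/5   12/5  -51/5 ]
R3 <- R3 - (53/12)*R2:  [      0       0  421/12    97/4 ]
Row echelon form:
[ 5     8      -3     -6 ]
[ 0  12/5   -37/5  -39/5 ]
[ 0     0  421/12   97/4 ]
Nonzero rows / pivot columns: 3

rank(A) = 3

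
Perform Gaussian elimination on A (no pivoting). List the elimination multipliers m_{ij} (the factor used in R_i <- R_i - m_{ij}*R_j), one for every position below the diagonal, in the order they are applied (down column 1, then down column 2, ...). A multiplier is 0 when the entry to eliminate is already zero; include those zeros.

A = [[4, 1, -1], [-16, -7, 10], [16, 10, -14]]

Forward elimination:
R2 <- R2 - (-4)*R1:  [  0  -3   6 ]
R3 <- R3 - (4)*R1:  [   0    6  -10 ]
R3 <- R3 - (-2)*R2:  [ 0  0  2 ]
Multipliers (in order of application): m_{21} = -4, m_{31} = 4, m_{32} = -2

multipliers: -4, 4, -2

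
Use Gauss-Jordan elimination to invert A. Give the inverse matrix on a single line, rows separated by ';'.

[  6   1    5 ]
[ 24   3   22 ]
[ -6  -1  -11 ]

inverse = [-11/36 1/6 7/36; 11/3 -1 -1/3; -1/6 0 -1/6]

Gauss-Jordan on [A | I]:
R1 <- (1/6)*R1:  [   1  1/6  5/6  |  1/6    0    0 ]
R2 <- R2 - (24)*R1:  [  0  -1   2  |  -4   1   0 ]
R3 <- R3 - (-6)*R1:  [  0   0  -6  |   1   0   1 ]
R2 <- (1/-1)*R2:  [  0   1  -2  |   4  -1   0 ]
R1 <- R1 - (1/6)*R2:  [    1     0   7/6  |  -1/2   1/6     0 ]
R3 <- (1/-6)*R3:  [    0     0     1  |  -1/6     0  -1/6 ]
R1 <- R1 - (7/6)*R3:  [      1       0       0  |  -11/36     1/6    7/36 ]
R2 <- R2 - (-2)*R3:  [    0     1     0  |  11/3    -1  -1/3 ]
Right block of [I | A^{-1}] is the inverse:
[ -11/36  1/6  7/36 ]
[   11/3   -1  -1/3 ]
[   -1/6    0  -1/6 ]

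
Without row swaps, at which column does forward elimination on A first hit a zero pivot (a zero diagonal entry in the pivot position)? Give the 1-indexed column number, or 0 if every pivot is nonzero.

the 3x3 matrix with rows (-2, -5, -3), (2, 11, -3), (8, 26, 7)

Naive forward elimination:
R2 <- R2 - (-1)*R1:  [  0   6  -6 ]
R3 <- R3 - (-4)*R1:  [  0   6  -5 ]
R3 <- R3 - (1)*R2:  [ 0  0  1 ]
All pivots nonzero; naive elimination completes without hitting a zero pivot.

first zero-pivot column = 0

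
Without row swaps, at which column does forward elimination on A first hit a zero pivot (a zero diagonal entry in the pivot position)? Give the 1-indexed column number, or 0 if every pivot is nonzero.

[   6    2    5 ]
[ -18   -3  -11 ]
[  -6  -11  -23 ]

Naive forward elimination:
R2 <- R2 - (-3)*R1:  [ 0  3  4 ]
R3 <- R3 - (-1)*R1:  [   0   -9  -18 ]
R3 <- R3 - (-3)*R2:  [  0   0  -6 ]
All pivots nonzero; naive elimination completes without hitting a zero pivot.

first zero-pivot column = 0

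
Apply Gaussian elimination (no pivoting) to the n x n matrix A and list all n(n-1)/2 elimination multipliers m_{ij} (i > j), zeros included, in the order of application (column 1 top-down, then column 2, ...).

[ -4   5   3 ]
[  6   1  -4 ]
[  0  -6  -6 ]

Forward elimination:
R2 <- R2 - (-3/2)*R1:  [    0  17/2   1/2 ]
R3: entry in column 1 is already 0 -> m_{31} = 0 (no row operation needed)
R3 <- R3 - (-12/17)*R2:  [      0       0  -96/17 ]
Multipliers (in order of application): m_{21} = -3/2, m_{31} = 0, m_{32} = -12/17

multipliers: -3/2, 0, -12/17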